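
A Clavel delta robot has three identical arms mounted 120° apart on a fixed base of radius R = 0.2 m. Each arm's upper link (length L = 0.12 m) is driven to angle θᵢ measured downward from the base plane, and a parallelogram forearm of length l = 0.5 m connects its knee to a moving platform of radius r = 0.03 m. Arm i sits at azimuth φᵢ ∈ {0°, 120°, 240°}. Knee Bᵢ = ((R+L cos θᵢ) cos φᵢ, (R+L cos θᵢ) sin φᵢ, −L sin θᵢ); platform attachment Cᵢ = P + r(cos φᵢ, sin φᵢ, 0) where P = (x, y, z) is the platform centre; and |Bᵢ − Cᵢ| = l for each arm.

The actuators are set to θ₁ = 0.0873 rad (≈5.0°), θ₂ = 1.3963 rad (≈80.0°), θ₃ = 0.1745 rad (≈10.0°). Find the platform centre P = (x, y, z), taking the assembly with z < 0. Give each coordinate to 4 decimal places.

(0.1013, -0.1565, -0.4464)

S1 = (0.2895·cos0.0°, 0.2895·sin0.0°, -0.0105) = (0.2895, 0.0000, -0.0105)
S2 = (0.1908·cos120.0°, 0.1908·sin120.0°, -0.1182) = (-0.0954, 0.1653, -0.1182)
φ3=240.0°: virtual centre (-0.1441, -0.2496, -0.0208), radius l
|S₂|²−|S₁|² = -0.0336;  |S₃|²−|S₁|² = -0.0005
plane₁₂: -0.7699x+0.3305y+-0.2154z = -0.0336
Cramer: x(z) = 0.0252-0.1705z;  y(z) = -0.0428+0.2547z
sphere 1 gives Az²+Bz+C=0 with A=1.0939, B=0.0892, C=-0.1782;  B²−4AC=0.7876;  roots -0.4464, 0.3649;  negative root z = -0.4464
x = 0.1013, y = -0.1565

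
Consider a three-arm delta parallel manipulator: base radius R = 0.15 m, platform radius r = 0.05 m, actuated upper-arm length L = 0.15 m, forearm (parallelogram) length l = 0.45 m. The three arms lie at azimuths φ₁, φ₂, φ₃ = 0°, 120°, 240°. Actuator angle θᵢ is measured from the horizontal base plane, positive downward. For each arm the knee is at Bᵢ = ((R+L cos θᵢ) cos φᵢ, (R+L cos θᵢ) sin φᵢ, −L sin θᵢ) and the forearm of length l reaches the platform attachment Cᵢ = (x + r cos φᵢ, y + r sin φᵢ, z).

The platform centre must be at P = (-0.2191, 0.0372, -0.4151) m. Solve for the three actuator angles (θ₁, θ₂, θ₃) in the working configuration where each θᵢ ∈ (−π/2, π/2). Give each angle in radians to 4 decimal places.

θ₁ = 1.3091, θ₂ = 0.0873, θ₃ = 0.3493

φ1=0.0° → target in arm frame (-0.2191, 0.0372)
  e−x'=0.3191;  (l²−L²−(e−x')²−y'²−z²)/2L = -0.3184
  γ=atan2(-0.4151,0.3191)=-0.9154;  ψ=arccos(-0.6081)=2.2245;  θ1=γ+ψ≈1.3091
φ2=120.0° → target in arm frame (0.1418, 0.1711)
  e−x'=-0.0418;  (l²−L²−(e−x')²−y'²−z²)/2L = -0.0778
  √(A²+B²)=0.4172;  θ2 = -1.6711+1.7584 ≈ 0.0873
φ3=240.0° → target in arm frame (0.0773, -0.2083)
  A cos θ + B sin θ = C:  0.0227·cos θ + -0.4151·sin θ = -0.1208
  γ=atan2(-0.4151,0.0227)=-1.5162;  ψ=arccos(-0.2905)=1.8655;  θ3=γ+ψ≈0.3493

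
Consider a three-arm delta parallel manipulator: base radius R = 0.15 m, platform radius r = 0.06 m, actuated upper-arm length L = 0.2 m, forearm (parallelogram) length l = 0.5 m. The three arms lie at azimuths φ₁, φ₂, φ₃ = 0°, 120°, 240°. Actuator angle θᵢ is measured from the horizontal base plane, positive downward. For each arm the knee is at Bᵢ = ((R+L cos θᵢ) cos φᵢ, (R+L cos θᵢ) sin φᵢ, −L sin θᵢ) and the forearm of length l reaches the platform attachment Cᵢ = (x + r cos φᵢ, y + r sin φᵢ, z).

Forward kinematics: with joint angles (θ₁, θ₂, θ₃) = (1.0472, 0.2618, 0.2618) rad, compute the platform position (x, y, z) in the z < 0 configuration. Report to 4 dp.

(-0.2023, 0.0000, -0.4832)

centre 1 = (0.1900·cos0.0°, 0.1900·sin0.0°, -0.1732) = (0.1900, 0.0000, -0.1732)
centre 2 = (0.2832·cos120.0°, 0.2832·sin120.0°, -0.0518) = (-0.1416, 0.2452, -0.0518)
φ3=240.0°: virtual centre (-0.1416, -0.2452, -0.0518), radius l
eliminate P² terms by subtracting sphere 1 from 2 and 3
linear system: -0.6632x+0.4905y = 0.0168−0.2429z; -0.6632x+-0.4905y = 0.0168−0.2429z
det = 0.6506;  x = -0.0253+0.3662z,  y = 0.0000+0.0000z
into |P−centre ₁|² = l²: 1.1341z² + 0.1887z + -0.1736 = 0;  Δ = 0.8234;  z = -0.4832 or 0.3168 → z<0 root = -0.4832
x = -0.2023, y = 0.0000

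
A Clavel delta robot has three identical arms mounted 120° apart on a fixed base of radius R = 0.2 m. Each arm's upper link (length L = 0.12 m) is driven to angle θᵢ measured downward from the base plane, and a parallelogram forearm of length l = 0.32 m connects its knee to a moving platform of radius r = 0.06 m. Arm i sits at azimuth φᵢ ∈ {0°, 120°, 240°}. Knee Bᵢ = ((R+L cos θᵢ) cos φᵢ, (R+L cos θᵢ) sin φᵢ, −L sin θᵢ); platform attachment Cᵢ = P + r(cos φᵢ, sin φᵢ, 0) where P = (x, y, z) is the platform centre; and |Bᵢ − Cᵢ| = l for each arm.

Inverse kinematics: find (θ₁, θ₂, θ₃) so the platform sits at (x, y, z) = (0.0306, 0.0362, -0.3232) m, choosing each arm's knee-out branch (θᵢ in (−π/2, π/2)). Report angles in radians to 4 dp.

θ₁ = 0.6980, θ₂ = 0.7854, θ₃ = 1.1344

φ1=0.0° → target in arm frame (0.0306, 0.0362)
  e−x'=0.1094;  (l²−L²−(e−x')²−y'²−z²)/2L = -0.1239
  θ1 = atan2(B,A) + arccos(C/0.3412) = 0.6980
rotate P by −φ2: (0.0161, -0.0446, -0.3232)
  A cos θ + B sin θ = C:  0.1239·cos θ + -0.3232·sin θ = -0.1409
  γ=atan2(-0.3232,0.1239)=-1.2046;  ψ=arccos(-0.4070)=1.9899;  θ2=γ+ψ≈0.7854
arm 3 (φ=240.0°): x'=-0.0467, y'=0.0084
  e−x'=0.1867;  (l²−L²−(e−x')²−y'²−z²)/2L = -0.2140
  θ3 = atan2(B,A) + arccos(C/0.3732) = 1.1344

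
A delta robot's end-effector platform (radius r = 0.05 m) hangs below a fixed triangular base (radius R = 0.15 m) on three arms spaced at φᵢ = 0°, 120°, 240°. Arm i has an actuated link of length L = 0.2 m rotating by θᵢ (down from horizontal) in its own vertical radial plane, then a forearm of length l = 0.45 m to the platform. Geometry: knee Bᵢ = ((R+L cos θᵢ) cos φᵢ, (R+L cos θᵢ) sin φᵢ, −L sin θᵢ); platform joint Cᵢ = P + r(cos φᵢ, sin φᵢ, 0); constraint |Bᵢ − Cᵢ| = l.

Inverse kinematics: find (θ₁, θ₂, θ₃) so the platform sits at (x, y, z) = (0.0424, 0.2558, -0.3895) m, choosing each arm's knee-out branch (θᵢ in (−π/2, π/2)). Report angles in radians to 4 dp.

φ1=0.0° → target in arm frame (0.0424, 0.2558)
  A=0.0576, B=-0.3895, C=(l²−L²−A²−y'²−z²)/(2L)=-0.1449
  √(A²+B²)=0.3937;  θ1 = -1.4240+1.9477 ≈ 0.5237
φ2=120.0° → target in arm frame (0.2003, -0.1646)
  A cos θ + B sin θ = C:  -0.1003·cos θ + -0.3895·sin θ = -0.0659
  θ2 = atan2(B,A) + arccos(C/0.4022) = -0.0874
arm 3 (φ=240.0°): x'=-0.2427, y'=-0.0912
  e−x'=0.3427;  (l²−L²−(e−x')²−y'²−z²)/2L = -0.2875
  √(A²+B²)=0.5188;  θ3 = -0.8492+2.1581 ≈ 1.3089

θ₁ = 0.5237, θ₂ = -0.0874, θ₃ = 1.3089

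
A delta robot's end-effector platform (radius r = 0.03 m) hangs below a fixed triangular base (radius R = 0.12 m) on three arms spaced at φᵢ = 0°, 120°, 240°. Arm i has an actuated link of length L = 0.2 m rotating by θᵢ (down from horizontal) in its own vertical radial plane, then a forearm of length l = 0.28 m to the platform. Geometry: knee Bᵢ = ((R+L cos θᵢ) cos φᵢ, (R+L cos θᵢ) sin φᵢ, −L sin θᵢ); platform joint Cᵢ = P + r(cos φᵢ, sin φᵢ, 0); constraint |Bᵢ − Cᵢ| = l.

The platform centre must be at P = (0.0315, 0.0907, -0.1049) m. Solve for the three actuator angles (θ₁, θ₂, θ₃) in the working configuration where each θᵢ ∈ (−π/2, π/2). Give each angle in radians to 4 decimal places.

arm 1 (φ=0.0°): x'=0.0315, y'=0.0907
  e−x'=0.0585;  (l²−L²−(e−x')²−y'²−z²)/2L = 0.0394
  √(A²+B²)=0.1201;  θ1 = -1.0621+1.2369 ≈ 0.1748
arm 2 (φ=120.0°): x'=0.0628, y'=-0.0726
  A=0.0272, B=-0.1049, C=(l²−L²−A²−y'²−z²)/(2L)=0.0535
  γ=atan2(-0.1049,0.0272)=-1.3171;  ψ=arccos(0.4932)=1.0550;  θ2=γ+ψ≈-0.2621
arm 3 (φ=240.0°): x'=-0.0943, y'=-0.0181
  A=0.1843, B=-0.1049, C=(l²−L²−A²−y'²−z²)/(2L)=-0.0172
  θ3 = atan2(B,A) + arccos(C/0.2121) = 1.1347

θ₁ = 0.1748, θ₂ = -0.2621, θ₃ = 1.1347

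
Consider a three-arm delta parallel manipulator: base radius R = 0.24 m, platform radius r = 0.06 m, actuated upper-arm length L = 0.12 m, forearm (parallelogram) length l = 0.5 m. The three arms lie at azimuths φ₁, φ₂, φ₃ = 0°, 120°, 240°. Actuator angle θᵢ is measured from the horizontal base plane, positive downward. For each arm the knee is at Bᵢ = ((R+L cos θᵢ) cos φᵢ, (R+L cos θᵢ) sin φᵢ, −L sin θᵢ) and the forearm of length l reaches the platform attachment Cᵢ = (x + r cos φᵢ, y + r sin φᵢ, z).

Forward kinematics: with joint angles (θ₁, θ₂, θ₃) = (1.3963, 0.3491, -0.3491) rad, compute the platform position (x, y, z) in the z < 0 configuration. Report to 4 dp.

O1 = (0.2008·cos0.0°, 0.2008·sin0.0°, -0.1182) = (0.2008, 0.0000, -0.1182)
φ2=120.0°: virtual centre (-0.1464, 0.2535, -0.0410), radius l
O3 = (0.2928·cos240.0°, 0.2928·sin240.0°, 0.0410) = (-0.1464, -0.2535, 0.0410)
subtract pairs → two planes through P
linear system: -0.6944x+0.5071y = 0.0331−0.1543z; -0.6944x+-0.5071y = 0.0331−0.3184z
Cramer: x(z) = -0.0477+0.3404z;  y(z) = 0.0000+0.1619z
sphere 1 gives Az²+Bz+C=0 with A=1.1421, B=0.0672, C=-0.1743;  B²−4AC=0.8007;  roots -0.4212, 0.3623;  negative root z = -0.4212
x = -0.1910, y = -0.0682

(-0.1910, -0.0682, -0.4212)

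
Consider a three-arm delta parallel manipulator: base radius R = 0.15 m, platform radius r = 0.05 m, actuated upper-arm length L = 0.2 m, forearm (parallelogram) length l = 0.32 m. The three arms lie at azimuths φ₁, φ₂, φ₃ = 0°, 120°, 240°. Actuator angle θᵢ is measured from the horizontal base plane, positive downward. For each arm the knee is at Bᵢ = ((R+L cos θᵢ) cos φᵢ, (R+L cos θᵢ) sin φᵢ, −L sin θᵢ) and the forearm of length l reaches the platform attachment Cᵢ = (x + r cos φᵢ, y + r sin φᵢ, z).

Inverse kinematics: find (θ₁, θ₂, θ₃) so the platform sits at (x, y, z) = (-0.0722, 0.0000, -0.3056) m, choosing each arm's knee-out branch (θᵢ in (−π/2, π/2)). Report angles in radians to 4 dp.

arm 1 (φ=0.0°): x'=-0.0722, y'=0.0000
  e−x'=0.1722;  (l²−L²−(e−x')²−y'²−z²)/2L = -0.1516
  √(A²+B²)=0.3508;  θ1 = -1.0577+2.0177 ≈ 0.9601
φ2=120.0° → target in arm frame (0.0361, 0.0625)
  A cos θ + B sin θ = C:  0.0639·cos θ + -0.3056·sin θ = -0.0975
  √(A²+B²)=0.3122;  θ2 = -1.3647+1.8883 ≈ 0.5236
arm 3 (φ=240.0°): x'=0.0361, y'=-0.0625
  e−x'=0.0639;  (l²−L²−(e−x')²−y'²−z²)/2L = -0.0975
  θ3 = atan2(B,A) + arccos(C/0.3122) = 0.5236

θ₁ = 0.9601, θ₂ = 0.5236, θ₃ = 0.5236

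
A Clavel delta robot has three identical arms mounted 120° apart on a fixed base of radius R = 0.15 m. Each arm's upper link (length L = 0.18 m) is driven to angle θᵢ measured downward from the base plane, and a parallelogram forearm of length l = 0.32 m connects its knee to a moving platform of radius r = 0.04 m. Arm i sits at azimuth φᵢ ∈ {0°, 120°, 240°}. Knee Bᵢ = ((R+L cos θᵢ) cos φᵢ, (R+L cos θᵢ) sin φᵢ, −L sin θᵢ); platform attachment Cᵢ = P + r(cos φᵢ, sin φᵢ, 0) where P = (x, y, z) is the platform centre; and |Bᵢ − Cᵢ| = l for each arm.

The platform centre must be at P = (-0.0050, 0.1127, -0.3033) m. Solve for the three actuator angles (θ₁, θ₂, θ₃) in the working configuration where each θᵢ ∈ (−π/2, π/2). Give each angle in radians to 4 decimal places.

θ₁ = 0.7852, θ₂ = 0.2616, θ₃ = 1.1343

arm 1 (φ=0.0°): x'=-0.0050, y'=0.1127
  A=0.1150, B=-0.3033, C=(l²−L²−A²−y'²−z²)/(2L)=-0.1331
  γ=atan2(-0.3033,0.1150)=-1.2084;  ψ=arccos(-0.4103)=1.9936;  θ1=γ+ψ≈0.7852
φ2=120.0° → target in arm frame (0.1001, -0.0520)
  e−x'=0.0099;  (l²−L²−(e−x')²−y'²−z²)/2L = -0.0689
  θ2 = atan2(B,A) + arccos(C/0.3035) = 0.2616
rotate P by −φ3: (-0.0951, -0.0607, -0.3033)
  A cos θ + B sin θ = C:  0.2051·cos θ + -0.3033·sin θ = -0.1882
  √(A²+B²)=0.3661;  θ3 = -0.9762+2.1105 ≈ 1.1343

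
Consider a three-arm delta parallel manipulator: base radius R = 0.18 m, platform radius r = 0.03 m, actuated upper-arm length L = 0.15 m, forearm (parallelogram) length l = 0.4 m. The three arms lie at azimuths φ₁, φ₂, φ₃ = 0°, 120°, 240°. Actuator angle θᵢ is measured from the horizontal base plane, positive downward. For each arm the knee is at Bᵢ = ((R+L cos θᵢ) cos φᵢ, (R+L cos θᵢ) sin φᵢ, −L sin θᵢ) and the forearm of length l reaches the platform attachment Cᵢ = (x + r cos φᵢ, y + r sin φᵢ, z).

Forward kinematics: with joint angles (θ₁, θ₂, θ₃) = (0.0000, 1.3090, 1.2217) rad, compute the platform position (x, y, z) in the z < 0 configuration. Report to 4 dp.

φ1=0.0°: virtual centre (0.3000, 0.0000, 0.0000), radius l
arm 2 at φ=120.0°: ρ2 = 0.1888;  O2 = (-0.0944, 0.1635, -0.1449)
φ3=240.0°: virtual centre (-0.1007, -0.1743, -0.1410), radius l
|O₂|²−|O₁|² = -0.0334;  |O₃|²−|O₁|² = -0.0296
linear system: -0.7888x+0.3271y = -0.0334−-0.2898z; -0.8013x+-0.3487y = -0.0296−-0.2819z
det = 0.5371;  x = 0.0397+-0.3598z,  y = -0.0063+0.0183z
sphere 1 gives Az²+Bz+C=0 with A=1.1298, B=0.1871, C=-0.0922;  B²−4AC=0.4516;  roots -0.3802, 0.2146;  negative root z = -0.3802
x = 0.1765, y = -0.0132

(0.1765, -0.0132, -0.3802)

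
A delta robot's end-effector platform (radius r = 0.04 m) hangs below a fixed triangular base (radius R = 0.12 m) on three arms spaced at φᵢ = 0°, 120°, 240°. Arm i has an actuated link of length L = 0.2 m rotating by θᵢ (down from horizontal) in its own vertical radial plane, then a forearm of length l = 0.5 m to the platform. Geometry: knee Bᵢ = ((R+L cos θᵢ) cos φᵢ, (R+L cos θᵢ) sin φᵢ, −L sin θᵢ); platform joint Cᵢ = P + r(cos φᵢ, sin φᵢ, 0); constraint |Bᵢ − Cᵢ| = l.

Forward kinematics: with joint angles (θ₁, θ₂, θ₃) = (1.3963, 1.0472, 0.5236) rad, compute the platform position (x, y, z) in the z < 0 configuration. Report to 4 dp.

(-0.1791, -0.1124, -0.5856)

centre 1 = (0.1147·cos0.0°, 0.1147·sin0.0°, -0.1970) = (0.1147, 0.0000, -0.1970)
centre 2 = (0.1800·cos120.0°, 0.1800·sin120.0°, -0.1732) = (-0.0900, 0.1559, -0.1732)
centre 3 = (0.2532·cos240.0°, 0.2532·sin240.0°, -0.1000) = (-0.1266, -0.2193, -0.1000)
|centre ₂|²−|centre ₁|² = 0.0104;  |centre ₃|²−|centre ₁|² = 0.0222
[-0.4094 0.3118 0.0475]·P = 0.0104;  [-0.4826 -0.4386 0.1939]·P = 0.0222
Cramer: x(z) = -0.0348+0.2463z;  y(z) = -0.0122+0.1711z
into |P−centre ₁|² = l²: 1.0899z² + 0.3161z + -0.1887 = 0;  Δ = 0.9226;  z = -0.5856 or 0.2956 → z<0 root = -0.5856
x = -0.1791, y = -0.1124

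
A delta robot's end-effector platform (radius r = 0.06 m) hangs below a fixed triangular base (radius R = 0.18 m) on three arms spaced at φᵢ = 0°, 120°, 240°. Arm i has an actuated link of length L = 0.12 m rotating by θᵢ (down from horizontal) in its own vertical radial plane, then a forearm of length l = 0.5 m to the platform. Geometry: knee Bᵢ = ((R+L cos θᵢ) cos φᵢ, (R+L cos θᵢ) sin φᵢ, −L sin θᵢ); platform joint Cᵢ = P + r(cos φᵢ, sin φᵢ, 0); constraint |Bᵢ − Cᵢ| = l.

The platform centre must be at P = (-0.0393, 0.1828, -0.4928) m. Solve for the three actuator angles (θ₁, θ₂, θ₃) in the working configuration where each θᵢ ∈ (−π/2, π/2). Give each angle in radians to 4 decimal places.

θ₁ = 0.8728, θ₂ = -0.0001, θ₃ = 1.2216

rotate P by −φ1: (-0.0393, 0.1828, -0.4928)
  A=0.1593, B=-0.4928, C=(l²−L²−A²−y'²−z²)/(2L)=-0.2752
  γ=atan2(-0.4928,0.1593)=-1.2581;  ψ=arccos(-0.5313)=2.1310;  θ1=γ+ψ≈0.8728
rotate P by −φ2: (0.1780, -0.0574, -0.4928)
  A cos θ + B sin θ = C:  -0.0580·cos θ + -0.4928·sin θ = -0.0579
  √(A²+B²)=0.4962;  θ2 = -1.6879+1.6878 ≈ -0.0001
arm 3 (φ=240.0°): x'=-0.1387, y'=-0.1254
  e−x'=0.2587;  (l²−L²−(e−x')²−y'²−z²)/2L = -0.3745
  θ3 = atan2(B,A) + arccos(C/0.5566) = 1.2216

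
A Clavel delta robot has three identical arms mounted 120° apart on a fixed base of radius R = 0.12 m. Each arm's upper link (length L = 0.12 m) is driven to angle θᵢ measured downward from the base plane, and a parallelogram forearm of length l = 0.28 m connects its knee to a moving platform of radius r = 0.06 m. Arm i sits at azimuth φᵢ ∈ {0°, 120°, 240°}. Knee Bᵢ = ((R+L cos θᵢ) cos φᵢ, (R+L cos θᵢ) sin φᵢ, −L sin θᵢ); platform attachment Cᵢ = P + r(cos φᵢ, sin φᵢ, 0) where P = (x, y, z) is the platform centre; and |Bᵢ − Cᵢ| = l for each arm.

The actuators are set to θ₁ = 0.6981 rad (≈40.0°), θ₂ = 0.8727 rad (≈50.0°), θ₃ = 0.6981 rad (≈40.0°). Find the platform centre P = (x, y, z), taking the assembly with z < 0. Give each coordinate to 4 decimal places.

(0.0132, -0.0228, -0.3193)

O1 = (0.1519·cos0.0°, 0.1519·sin0.0°, -0.0771) = (0.1519, 0.0000, -0.0771)
φ2=120.0°: virtual centre (-0.0686, 0.1188, -0.0919), radius l
φ3=240.0°: virtual centre (-0.0760, -0.1316, -0.0771), radius l
eliminate P² terms by subtracting sphere 1 from 2 and 3
plane₁₂: -0.4410x+0.2375y+-0.0296z = -0.0018
Cramer: x(z) = 0.0021-0.0347z;  y(z) = -0.0036+0.0601z
sphere 1 gives Az²+Bz+C=0 with A=1.0048, B=0.1642, C=-0.0500;  B²−4AC=0.2279;  roots -0.3193, 0.1558;  negative root z = -0.3193
x = 0.0132, y = -0.0228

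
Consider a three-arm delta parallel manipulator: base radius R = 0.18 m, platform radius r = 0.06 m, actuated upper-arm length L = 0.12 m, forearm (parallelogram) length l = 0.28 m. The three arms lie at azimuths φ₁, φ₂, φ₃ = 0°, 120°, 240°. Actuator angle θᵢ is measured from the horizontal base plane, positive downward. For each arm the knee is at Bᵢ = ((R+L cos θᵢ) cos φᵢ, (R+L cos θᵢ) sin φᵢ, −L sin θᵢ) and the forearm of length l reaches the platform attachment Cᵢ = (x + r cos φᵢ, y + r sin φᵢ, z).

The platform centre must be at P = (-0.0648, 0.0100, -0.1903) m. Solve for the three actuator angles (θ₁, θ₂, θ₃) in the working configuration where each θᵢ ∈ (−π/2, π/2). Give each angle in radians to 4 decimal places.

θ₁ = 0.8725, θ₂ = 0.0001, θ₃ = 0.1753

φ1=0.0° → target in arm frame (-0.0648, 0.0100)
  A=0.1848, B=-0.1903, C=(l²−L²−A²−y'²−z²)/(2L)=-0.0269
  θ1 = atan2(B,A) + arccos(C/0.2653) = 0.8725
arm 2 (φ=120.0°): x'=0.0411, y'=0.0511
  A cos θ + B sin θ = C:  0.0789·cos θ + -0.1903·sin θ = 0.0789
  θ2 = atan2(B,A) + arccos(C/0.2060) = 0.0001
φ3=240.0° → target in arm frame (0.0237, -0.0611)
  A=0.0963, B=-0.1903, C=(l²−L²−A²−y'²−z²)/(2L)=0.0616
  γ=atan2(-0.1903,0.0963)=-1.1025;  ψ=arccos(0.2889)=1.2778;  θ3=γ+ψ≈0.1753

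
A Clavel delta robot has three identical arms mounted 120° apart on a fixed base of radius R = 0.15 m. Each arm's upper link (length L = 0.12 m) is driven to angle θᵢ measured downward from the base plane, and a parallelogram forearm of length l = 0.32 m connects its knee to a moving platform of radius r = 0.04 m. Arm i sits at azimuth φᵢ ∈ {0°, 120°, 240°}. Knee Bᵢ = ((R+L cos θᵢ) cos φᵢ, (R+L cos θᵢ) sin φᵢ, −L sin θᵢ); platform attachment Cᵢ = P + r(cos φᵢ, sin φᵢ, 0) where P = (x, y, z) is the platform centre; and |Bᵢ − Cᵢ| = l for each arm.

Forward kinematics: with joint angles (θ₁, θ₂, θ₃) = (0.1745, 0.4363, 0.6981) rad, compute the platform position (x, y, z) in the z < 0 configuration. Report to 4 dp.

(0.0427, 0.0264, -0.2802)

centre 1 = (0.2282·cos0.0°, 0.2282·sin0.0°, -0.0208) = (0.2282, 0.0000, -0.0208)
φ2=120.0°: virtual centre (-0.1094, 0.1895, -0.0507), radius l
centre 3 = (0.2019·cos240.0°, 0.2019·sin240.0°, -0.0771) = (-0.1010, -0.1749, -0.0771)
eliminate P² terms by subtracting sphere 1 from 2 and 3
plane₁₂: -0.6751x+0.3789y+-0.0598z = -0.0021
det = 0.4855;  x = 0.0060+-0.1309z,  y = 0.0052+-0.0755z
quadratic in z: (1.0228)z²+(0.0990)z+(-0.0526)=0, √Δ=0.4743 → z ∈ {-0.2802, 0.1834}; z = -0.2802 (taking z<0)
x = 0.0427, y = 0.0264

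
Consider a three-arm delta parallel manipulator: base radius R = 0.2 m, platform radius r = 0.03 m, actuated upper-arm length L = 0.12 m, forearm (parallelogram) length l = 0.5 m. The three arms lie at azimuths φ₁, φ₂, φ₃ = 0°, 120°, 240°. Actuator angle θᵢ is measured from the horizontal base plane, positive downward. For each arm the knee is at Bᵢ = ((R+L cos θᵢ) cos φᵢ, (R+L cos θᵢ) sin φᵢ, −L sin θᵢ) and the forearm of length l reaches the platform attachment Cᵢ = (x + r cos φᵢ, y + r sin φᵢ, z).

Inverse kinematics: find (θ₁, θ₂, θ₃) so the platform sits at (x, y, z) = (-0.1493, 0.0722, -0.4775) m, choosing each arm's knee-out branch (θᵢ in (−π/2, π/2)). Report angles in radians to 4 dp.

rotate P by −φ1: (-0.1493, 0.0722, -0.4775)
  e−x'=0.3193;  (l²−L²−(e−x')²−y'²−z²)/2L = -0.4149
  √(A²+B²)=0.5744;  θ1 = -0.9814+2.3779 ≈ 1.3965
rotate P by −φ2: (0.1372, 0.0932, -0.4775)
  A=0.0328, B=-0.4775, C=(l²−L²−A²−y'²−z²)/(2L)=-0.0090
  θ2 = atan2(B,A) + arccos(C/0.4786) = 0.0875
arm 3 (φ=240.0°): x'=0.0121, y'=-0.1654
  A=0.1579, B=-0.4775, C=(l²−L²−A²−y'²−z²)/(2L)=-0.1862
  γ=atan2(-0.4775,0.1579)=-1.2515;  ψ=arccos(-0.3702)=1.9501;  θ3=γ+ψ≈0.6986

θ₁ = 1.3965, θ₂ = 0.0875, θ₃ = 0.6986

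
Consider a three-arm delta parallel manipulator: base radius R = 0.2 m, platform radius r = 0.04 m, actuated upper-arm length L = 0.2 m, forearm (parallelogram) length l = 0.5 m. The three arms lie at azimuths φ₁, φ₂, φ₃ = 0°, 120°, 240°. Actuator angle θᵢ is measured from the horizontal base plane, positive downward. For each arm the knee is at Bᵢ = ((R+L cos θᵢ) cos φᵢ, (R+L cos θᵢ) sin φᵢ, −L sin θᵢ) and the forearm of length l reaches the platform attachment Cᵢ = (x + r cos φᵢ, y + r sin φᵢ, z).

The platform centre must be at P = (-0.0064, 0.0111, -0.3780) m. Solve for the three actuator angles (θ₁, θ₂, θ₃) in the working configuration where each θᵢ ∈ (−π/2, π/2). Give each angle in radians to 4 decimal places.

rotate P by −φ1: (-0.0064, 0.0111, -0.3780)
  A cos θ + B sin θ = C:  0.1664·cos θ + -0.3780·sin θ = 0.0983
  √(A²+B²)=0.4130;  θ1 = -1.1561+1.3306 ≈ 0.1745
rotate P by −φ2: (0.0128, 0.0000, -0.3780)
  A=0.1472, B=-0.3780, C=(l²−L²−A²−y'²−z²)/(2L)=0.1136
  γ=atan2(-0.3780,0.1472)=-1.1995;  ψ=arccos(0.2801)=1.2869;  θ2=γ+ψ≈0.0874
arm 3 (φ=240.0°): x'=-0.0064, y'=-0.0111
  e−x'=0.1664;  (l²−L²−(e−x')²−y'²−z²)/2L = 0.0982
  γ=atan2(-0.3780,0.1664)=-1.1561;  ψ=arccos(0.2379)=1.3306;  θ3=γ+ψ≈0.1745

θ₁ = 0.1745, θ₂ = 0.0874, θ₃ = 0.1745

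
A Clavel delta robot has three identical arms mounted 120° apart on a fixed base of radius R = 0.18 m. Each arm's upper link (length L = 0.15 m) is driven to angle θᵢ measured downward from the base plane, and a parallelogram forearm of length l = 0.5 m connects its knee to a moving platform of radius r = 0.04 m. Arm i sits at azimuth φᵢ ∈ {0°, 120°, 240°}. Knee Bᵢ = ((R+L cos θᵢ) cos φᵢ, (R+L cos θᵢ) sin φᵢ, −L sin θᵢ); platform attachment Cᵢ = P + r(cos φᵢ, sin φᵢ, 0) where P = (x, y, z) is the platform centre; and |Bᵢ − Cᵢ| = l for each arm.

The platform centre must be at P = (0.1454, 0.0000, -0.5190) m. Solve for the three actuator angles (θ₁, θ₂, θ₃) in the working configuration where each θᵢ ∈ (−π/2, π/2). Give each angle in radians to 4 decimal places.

rotate P by −φ1: (0.1454, 0.0000, -0.5190)
  A cos θ + B sin θ = C:  -0.0054·cos θ + -0.5190·sin θ = -0.1396
  √(A²+B²)=0.5190;  θ1 = -1.5812+1.8432 ≈ 0.2620
arm 2 (φ=120.0°): x'=-0.0727, y'=-0.1259
  A=0.2127, B=-0.5190, C=(l²−L²−A²−y'²−z²)/(2L)=-0.3432
  √(A²+B²)=0.5609;  θ2 = -1.1818+2.2292 ≈ 1.0474
rotate P by −φ3: (-0.0727, 0.1259, -0.5190)
  e−x'=0.2127;  (l²−L²−(e−x')²−y'²−z²)/2L = -0.3432
  θ3 = atan2(B,A) + arccos(C/0.5609) = 1.0474

θ₁ = 0.2620, θ₂ = 1.0474, θ₃ = 1.0474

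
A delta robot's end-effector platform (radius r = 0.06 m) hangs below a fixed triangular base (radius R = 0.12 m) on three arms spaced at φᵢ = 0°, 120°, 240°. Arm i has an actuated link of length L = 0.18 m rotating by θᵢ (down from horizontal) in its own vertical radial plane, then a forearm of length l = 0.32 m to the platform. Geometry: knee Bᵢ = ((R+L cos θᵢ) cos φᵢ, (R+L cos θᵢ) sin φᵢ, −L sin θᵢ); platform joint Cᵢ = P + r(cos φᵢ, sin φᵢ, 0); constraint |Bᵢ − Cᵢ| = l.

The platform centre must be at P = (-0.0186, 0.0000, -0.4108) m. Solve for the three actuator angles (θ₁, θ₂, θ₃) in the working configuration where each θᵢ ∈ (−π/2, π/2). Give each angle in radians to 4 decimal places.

rotate P by −φ1: (-0.0186, 0.0000, -0.4108)
  e−x'=0.0786;  (l²−L²−(e−x')²−y'²−z²)/2L = -0.2915
  √(A²+B²)=0.4183;  θ1 = -1.3817+2.3419 ≈ 0.9601
arm 2 (φ=120.0°): x'=0.0093, y'=0.0161
  e−x'=0.0507;  (l²−L²−(e−x')²−y'²−z²)/2L = -0.2822
  √(A²+B²)=0.4139;  θ2 = -1.4480+2.3209 ≈ 0.8729
φ3=240.0° → target in arm frame (0.0093, -0.0161)
  e−x'=0.0507;  (l²−L²−(e−x')²−y'²−z²)/2L = -0.2822
  γ=atan2(-0.4108,0.0507)=-1.4480;  ψ=arccos(-0.6817)=2.3209;  θ3=γ+ψ≈0.8729

θ₁ = 0.9601, θ₂ = 0.8729, θ₃ = 0.8729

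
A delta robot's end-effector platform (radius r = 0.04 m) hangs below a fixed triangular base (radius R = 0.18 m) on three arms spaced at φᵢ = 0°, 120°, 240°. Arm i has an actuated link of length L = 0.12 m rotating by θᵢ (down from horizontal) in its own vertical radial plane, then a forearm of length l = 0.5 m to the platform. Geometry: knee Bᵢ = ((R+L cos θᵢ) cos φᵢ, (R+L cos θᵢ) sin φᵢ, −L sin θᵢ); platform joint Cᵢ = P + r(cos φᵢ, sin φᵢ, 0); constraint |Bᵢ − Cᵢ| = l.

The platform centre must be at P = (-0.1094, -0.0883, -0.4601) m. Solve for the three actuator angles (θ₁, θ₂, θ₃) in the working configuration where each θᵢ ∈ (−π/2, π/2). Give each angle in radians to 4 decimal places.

θ₁ = 0.8724, θ₂ = 0.5233, θ₃ = -0.1746

rotate P by −φ1: (-0.1094, -0.0883, -0.4601)
  e−x'=0.2494;  (l²−L²−(e−x')²−y'²−z²)/2L = -0.1920
  θ1 = atan2(B,A) + arccos(C/0.5233) = 0.8724
rotate P by −φ2: (-0.0218, 0.1389, -0.4601)
  A=0.1618, B=-0.4601, C=(l²−L²−A²−y'²−z²)/(2L)=-0.0898
  γ=atan2(-0.4601,0.1618)=-1.2327;  ψ=arccos(-0.1841)=1.7560;  θ2=γ+ψ≈0.5233
arm 3 (φ=240.0°): x'=0.1312, y'=-0.0506
  A cos θ + B sin θ = C:  0.0088·cos θ + -0.4601·sin θ = 0.0886
  γ=atan2(-0.4601,0.0088)=-1.5516;  ψ=arccos(0.1926)=1.3770;  θ3=γ+ψ≈-0.1746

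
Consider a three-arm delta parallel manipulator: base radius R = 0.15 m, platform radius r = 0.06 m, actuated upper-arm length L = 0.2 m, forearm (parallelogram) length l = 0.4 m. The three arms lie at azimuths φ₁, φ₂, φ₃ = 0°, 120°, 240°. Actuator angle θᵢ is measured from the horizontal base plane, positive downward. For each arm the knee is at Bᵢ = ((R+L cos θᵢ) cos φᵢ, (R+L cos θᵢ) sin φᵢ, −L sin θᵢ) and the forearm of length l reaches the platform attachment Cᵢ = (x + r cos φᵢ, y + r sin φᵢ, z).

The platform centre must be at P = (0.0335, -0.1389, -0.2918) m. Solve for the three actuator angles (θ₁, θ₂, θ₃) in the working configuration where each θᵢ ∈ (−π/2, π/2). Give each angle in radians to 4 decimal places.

θ₁ = 0.0870, θ₂ = 0.7855, θ₃ = -0.2618

arm 1 (φ=0.0°): x'=0.0335, y'=-0.1389
  e−x'=0.0565;  (l²−L²−(e−x')²−y'²−z²)/2L = 0.0309
  γ=atan2(-0.2918,0.0565)=-1.3795;  ψ=arccos(0.1040)=1.4666;  θ1=γ+ψ≈0.0870
arm 2 (φ=120.0°): x'=-0.1370, y'=0.0404
  e−x'=0.2270;  (l²−L²−(e−x')²−y'²−z²)/2L = -0.0458
  γ=atan2(-0.2918,0.2270)=-0.9096;  ψ=arccos(-0.1239)=1.6951;  θ2=γ+ψ≈0.7855
arm 3 (φ=240.0°): x'=0.1035, y'=0.0985
  e−x'=-0.0135;  (l²−L²−(e−x')²−y'²−z²)/2L = 0.0624
  γ=atan2(-0.2918,-0.0135)=-1.6172;  ψ=arccos(0.2137)=1.3554;  θ3=γ+ψ≈-0.2618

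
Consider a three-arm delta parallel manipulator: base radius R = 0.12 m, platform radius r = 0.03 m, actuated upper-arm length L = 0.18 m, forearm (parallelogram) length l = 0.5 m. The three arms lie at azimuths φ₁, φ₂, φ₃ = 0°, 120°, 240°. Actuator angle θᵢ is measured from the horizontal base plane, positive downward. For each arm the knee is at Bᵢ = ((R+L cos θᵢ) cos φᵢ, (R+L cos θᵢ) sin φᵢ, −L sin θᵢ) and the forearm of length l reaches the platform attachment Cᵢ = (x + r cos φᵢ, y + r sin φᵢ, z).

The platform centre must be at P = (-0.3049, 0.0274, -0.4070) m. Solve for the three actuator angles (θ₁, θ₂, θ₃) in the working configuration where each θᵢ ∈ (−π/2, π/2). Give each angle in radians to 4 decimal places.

arm 1 (φ=0.0°): x'=-0.3049, y'=0.0274
  A=0.3949, B=-0.4070, C=(l²−L²−A²−y'²−z²)/(2L)=-0.2910
  √(A²+B²)=0.5671;  θ1 = -0.8005+2.1096 ≈ 1.3091
rotate P by −φ2: (0.1762, 0.2504, -0.4070)
  A=-0.0862, B=-0.4070, C=(l²−L²−A²−y'²−z²)/(2L)=-0.0504
  √(A²+B²)=0.4160;  θ2 = -1.7795+1.6923 ≈ -0.0872
φ3=240.0° → target in arm frame (0.1287, -0.2778)
  e−x'=-0.0387;  (l²−L²−(e−x')²−y'²−z²)/2L = -0.0742
  √(A²+B²)=0.4088;  θ3 = -1.6656+1.7532 ≈ 0.0875

θ₁ = 1.3091, θ₂ = -0.0872, θ₃ = 0.0875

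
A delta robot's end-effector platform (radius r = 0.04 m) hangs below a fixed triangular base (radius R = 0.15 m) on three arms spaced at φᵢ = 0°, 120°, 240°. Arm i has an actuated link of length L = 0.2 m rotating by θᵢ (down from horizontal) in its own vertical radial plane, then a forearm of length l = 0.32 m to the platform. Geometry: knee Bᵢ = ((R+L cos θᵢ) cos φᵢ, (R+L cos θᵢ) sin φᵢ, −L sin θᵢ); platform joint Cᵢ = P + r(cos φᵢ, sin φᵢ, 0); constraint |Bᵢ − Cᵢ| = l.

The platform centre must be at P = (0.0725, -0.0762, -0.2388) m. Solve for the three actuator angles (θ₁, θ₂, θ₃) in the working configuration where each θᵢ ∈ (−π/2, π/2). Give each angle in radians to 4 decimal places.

θ₁ = 0.1748, θ₂ = 1.0473, θ₃ = 0.4361

rotate P by −φ1: (0.0725, -0.0762, -0.2388)
  A cos θ + B sin θ = C:  0.0375·cos θ + -0.2388·sin θ = -0.0046
  θ1 = atan2(B,A) + arccos(C/0.2417) = 0.1748
arm 2 (φ=120.0°): x'=-0.1022, y'=-0.0247
  e−x'=0.2122;  (l²−L²−(e−x')²−y'²−z²)/2L = -0.1007
  θ2 = atan2(B,A) + arccos(C/0.3195) = 1.0473
rotate P by −φ3: (0.0297, 0.1009, -0.2388)
  e−x'=0.0803;  (l²−L²−(e−x')²−y'²−z²)/2L = -0.0281
  γ=atan2(-0.2388,0.0803)=-1.2466;  ψ=arccos(-0.1116)=1.6826;  θ3=γ+ψ≈0.4361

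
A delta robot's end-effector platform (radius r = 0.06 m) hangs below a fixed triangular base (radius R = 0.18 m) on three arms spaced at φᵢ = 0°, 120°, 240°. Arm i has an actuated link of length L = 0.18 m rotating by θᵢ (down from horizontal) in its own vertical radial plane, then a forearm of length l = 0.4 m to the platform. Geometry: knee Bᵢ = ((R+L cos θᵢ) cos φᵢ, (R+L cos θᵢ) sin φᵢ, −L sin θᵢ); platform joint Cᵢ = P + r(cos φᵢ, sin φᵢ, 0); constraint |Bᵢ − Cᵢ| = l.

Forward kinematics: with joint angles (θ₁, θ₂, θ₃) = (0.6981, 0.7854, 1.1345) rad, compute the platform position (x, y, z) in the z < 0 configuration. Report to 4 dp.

(0.0517, 0.0618, -0.4529)

arm 1 at φ=0.0°: e+L cos θ1 = 0.2579;  centre 1 = (0.2579, 0.0000, -0.1157)
centre 2 = (0.2473·cos120.0°, 0.2473·sin120.0°, -0.1273) = (-0.1236, 0.2141, -0.1273)
centre 3 = (0.1961·cos240.0°, 0.1961·sin240.0°, -0.1631) = (-0.0980, -0.1698, -0.1631)
|centre ₂|²−|centre ₁|² = -0.0025;  |centre ₃|²−|centre ₁|² = -0.0148
plane₁₂: -0.7631x+0.4283y+-0.0232z = -0.0025
det = 0.5640;  x = 0.0128+-0.0860z,  y = 0.0169+-0.0991z
into |P−centre ₁|² = l²: 1.0172z² + 0.2702z + -0.0863 = 0;  Δ = 0.4240;  z = -0.4529 or 0.1872 → z<0 root = -0.4529
x = 0.0517, y = 0.0618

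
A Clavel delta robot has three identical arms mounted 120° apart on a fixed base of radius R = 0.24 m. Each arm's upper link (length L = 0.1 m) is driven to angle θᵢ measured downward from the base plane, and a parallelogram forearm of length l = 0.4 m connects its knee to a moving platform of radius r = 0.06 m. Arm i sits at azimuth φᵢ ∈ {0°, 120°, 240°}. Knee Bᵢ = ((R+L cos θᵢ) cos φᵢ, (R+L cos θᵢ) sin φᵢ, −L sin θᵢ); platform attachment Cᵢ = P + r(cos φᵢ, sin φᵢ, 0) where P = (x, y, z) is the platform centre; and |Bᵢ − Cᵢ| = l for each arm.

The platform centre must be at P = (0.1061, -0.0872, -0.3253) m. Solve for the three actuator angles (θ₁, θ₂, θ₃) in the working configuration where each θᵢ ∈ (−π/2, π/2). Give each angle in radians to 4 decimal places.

θ₁ = -0.2618, θ₂ = 1.3964, θ₃ = 0.4371

rotate P by −φ1: (0.1061, -0.0872, -0.3253)
  A cos θ + B sin θ = C:  0.0739·cos θ + -0.3253·sin θ = 0.1556
  θ1 = atan2(B,A) + arccos(C/0.3336) = -0.2618
rotate P by −φ2: (-0.1286, -0.0483, -0.3253)
  A cos θ + B sin θ = C:  0.3086·cos θ + -0.3253·sin θ = -0.2668
  √(A²+B²)=0.4484;  θ2 = -0.8118+2.2082 ≈ 1.3964
rotate P by −φ3: (0.0225, 0.1355, -0.3253)
  e−x'=0.1575;  (l²−L²−(e−x')²−y'²−z²)/2L = 0.0050
  θ3 = atan2(B,A) + arccos(C/0.3614) = 0.4371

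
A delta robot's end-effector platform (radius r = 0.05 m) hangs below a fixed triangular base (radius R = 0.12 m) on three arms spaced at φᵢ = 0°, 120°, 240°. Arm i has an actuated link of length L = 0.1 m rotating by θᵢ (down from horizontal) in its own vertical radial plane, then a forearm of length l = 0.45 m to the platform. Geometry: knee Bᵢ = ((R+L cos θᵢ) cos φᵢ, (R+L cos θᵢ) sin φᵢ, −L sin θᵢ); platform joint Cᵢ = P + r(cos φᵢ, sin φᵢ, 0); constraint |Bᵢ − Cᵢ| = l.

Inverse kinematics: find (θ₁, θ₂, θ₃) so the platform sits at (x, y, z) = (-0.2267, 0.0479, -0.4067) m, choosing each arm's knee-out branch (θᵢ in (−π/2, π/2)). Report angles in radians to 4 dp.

arm 1 (φ=0.0°): x'=-0.2267, y'=0.0479
  e−x'=0.2967;  (l²−L²−(e−x')²−y'²−z²)/2L = -0.3162
  γ=atan2(-0.4067,0.2967)=-0.9405;  ψ=arccos(-0.6280)=2.2498;  θ1=γ+ψ≈1.3093
φ2=120.0° → target in arm frame (0.1548, 0.1724)
  A cos θ + B sin θ = C:  -0.0848·cos θ + -0.4067·sin θ = -0.0491
  γ=atan2(-0.4067,-0.0848)=-1.7764;  ψ=arccos(-0.1181)=1.6892;  θ2=γ+ψ≈-0.0872
rotate P by −φ3: (0.0719, -0.2203, -0.4067)
  e−x'=-0.0019;  (l²−L²−(e−x')²−y'²−z²)/2L = -0.1072
  √(A²+B²)=0.4067;  θ3 = -1.5754+1.8374 ≈ 0.2620

θ₁ = 1.3093, θ₂ = -0.0872, θ₃ = 0.2620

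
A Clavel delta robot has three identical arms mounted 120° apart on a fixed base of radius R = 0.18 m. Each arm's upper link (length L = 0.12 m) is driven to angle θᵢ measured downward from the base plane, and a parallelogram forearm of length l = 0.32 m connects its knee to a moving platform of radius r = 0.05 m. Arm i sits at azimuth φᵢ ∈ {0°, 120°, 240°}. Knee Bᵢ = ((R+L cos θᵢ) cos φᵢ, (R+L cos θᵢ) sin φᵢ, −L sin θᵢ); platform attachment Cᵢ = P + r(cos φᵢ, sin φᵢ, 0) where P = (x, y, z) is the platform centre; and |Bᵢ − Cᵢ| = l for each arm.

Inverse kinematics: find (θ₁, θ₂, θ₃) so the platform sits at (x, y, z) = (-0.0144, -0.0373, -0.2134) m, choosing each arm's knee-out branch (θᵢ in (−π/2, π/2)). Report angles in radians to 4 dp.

rotate P by −φ1: (-0.0144, -0.0373, -0.2134)
  A cos θ + B sin θ = C:  0.1444·cos θ + -0.2134·sin θ = 0.0842
  θ1 = atan2(B,A) + arccos(C/0.2577) = 0.2618
arm 2 (φ=120.0°): x'=-0.0251, y'=0.0311
  e−x'=0.1551;  (l²−L²−(e−x')²−y'²−z²)/2L = 0.0726
  θ2 = atan2(B,A) + arccos(C/0.2638) = 0.3495
φ3=240.0° → target in arm frame (0.0395, 0.0062)
  A=0.0905, B=-0.2134, C=(l²−L²−A²−y'²−z²)/(2L)=0.1426
  θ3 = atan2(B,A) + arccos(C/0.2318) = -0.2617

θ₁ = 0.2618, θ₂ = 0.3495, θ₃ = -0.2617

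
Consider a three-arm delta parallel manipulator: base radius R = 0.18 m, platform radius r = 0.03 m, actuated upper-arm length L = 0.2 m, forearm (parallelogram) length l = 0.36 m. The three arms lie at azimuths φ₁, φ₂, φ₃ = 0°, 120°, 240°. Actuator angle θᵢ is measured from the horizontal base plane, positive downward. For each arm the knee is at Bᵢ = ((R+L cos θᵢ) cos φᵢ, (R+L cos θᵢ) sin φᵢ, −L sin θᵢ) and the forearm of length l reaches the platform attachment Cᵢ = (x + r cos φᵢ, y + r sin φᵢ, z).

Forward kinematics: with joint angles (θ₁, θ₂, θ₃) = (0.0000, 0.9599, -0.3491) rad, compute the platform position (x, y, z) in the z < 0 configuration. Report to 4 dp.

(0.0344, -0.0894, -0.1483)

centre 1 = (0.3500·cos0.0°, 0.3500·sin0.0°, 0.0000) = (0.3500, 0.0000, 0.0000)
centre 2 = (0.2647·cos120.0°, 0.2647·sin120.0°, -0.1638) = (-0.1324, 0.2293, -0.1638)
centre 3 = (0.3379·cos240.0°, 0.3379·sin240.0°, 0.0684) = (-0.1690, -0.2927, 0.0684)
|centre ₂|²−|centre ₁|² = -0.0256;  |centre ₃|²−|centre ₁|² = -0.0036
[-0.9647 0.4585 -0.3277]·P = -0.0256;  [-1.0379 -0.5853 0.1368]·P = -0.0036
Cramer: x(z) = 0.0160-0.1240z;  y(z) = -0.0222+0.4537z
quadratic in z: (1.2212)z²+(0.0627)z+(-0.0175)=0, √Δ=0.2994 → z ∈ {-0.1483, 0.0969}; z = -0.1483 (taking z<0)
x = 0.0344, y = -0.0894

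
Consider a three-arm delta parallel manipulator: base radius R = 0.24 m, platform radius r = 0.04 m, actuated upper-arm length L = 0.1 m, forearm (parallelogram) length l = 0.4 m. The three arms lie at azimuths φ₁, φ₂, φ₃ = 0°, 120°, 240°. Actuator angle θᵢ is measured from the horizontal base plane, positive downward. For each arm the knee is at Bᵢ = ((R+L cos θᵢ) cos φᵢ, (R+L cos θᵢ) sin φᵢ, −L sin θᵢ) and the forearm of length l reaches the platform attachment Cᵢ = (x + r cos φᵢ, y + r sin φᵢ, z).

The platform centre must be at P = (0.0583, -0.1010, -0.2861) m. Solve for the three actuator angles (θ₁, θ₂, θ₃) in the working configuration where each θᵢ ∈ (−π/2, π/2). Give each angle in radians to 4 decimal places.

θ₁ = -0.1749, θ₂ = 1.2216, θ₃ = -0.1752

rotate P by −φ1: (0.0583, -0.1010, -0.2861)
  A=0.1417, B=-0.2861, C=(l²−L²−A²−y'²−z²)/(2L)=0.1893
  √(A²+B²)=0.3193;  θ1 = -1.1109+0.9360 ≈ -0.1749
rotate P by −φ2: (-0.1166, 0.0000, -0.2861)
  A cos θ + B sin θ = C:  0.3166·cos θ + -0.2861·sin θ = -0.1605
  √(A²+B²)=0.4267;  θ2 = -0.7348+1.9564 ≈ 1.2216
rotate P by −φ3: (0.0583, 0.1010, -0.2861)
  e−x'=0.1417;  (l²−L²−(e−x')²−y'²−z²)/2L = 0.1894
  θ3 = atan2(B,A) + arccos(C/0.3193) = -0.1752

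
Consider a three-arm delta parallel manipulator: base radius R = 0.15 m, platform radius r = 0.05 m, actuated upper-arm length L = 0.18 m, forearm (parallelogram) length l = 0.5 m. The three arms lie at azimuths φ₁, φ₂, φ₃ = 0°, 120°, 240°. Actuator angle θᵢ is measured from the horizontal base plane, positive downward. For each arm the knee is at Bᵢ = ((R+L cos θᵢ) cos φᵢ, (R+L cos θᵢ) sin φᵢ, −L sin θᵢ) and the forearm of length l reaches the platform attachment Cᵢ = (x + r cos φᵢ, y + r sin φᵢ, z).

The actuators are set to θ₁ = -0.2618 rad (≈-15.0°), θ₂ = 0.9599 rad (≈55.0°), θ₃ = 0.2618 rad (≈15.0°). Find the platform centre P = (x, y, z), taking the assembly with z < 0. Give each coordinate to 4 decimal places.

φ1=0.0°: virtual centre (0.2739, 0.0000, 0.0466), radius l
arm 2 at φ=120.0°: (R−r)+L cos θ2 = 0.2032;  centre 2 = (-0.1016, 0.1760, -0.1474)
centre 3 = (0.2739·cos240.0°, 0.2739·sin240.0°, -0.0466) = (-0.1369, -0.2372, -0.0466)
subtract pairs → two planes through P
plane₁₂: -0.7510x+0.3520y+-0.3881z = -0.0141
det = 0.6455;  x = 0.0104+-0.3868z,  y = -0.0180+0.2771z
sphere 1 gives Az²+Bz+C=0 with A=1.2264, B=0.1007, C=-0.1781;  B²−4AC=0.8838;  roots -0.4243, 0.3422;  negative root z = -0.4243
x = 0.1745, y = -0.1356

(0.1745, -0.1356, -0.4243)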